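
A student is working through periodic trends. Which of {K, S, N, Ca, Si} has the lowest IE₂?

Ca

Consider each +1 ion: K⁺ is the bare [Ar] core; S⁺ still has 5 valence electrons; N⁺ still has 4 valence electrons; Ca⁺ still has 1 valence electron; Si⁺ still has 3 valence electrons.
Pulling an electron out of a noble-gas core costs far more than removing a remaining valence electron, so K sits at the high end of IE_2.
Valence configurations: S⁺ [Ne]3s²3p³, N⁺ [He]2s²2p², Ca⁺ [Ar]4s¹, Si⁺ [Ne]3s²3p¹.
The numbers (kJ/mol): K 3052, S 2252, N 2856, Ca 1145, Si 1577.
So the second ionization energies run Ca < Si < S < N < K.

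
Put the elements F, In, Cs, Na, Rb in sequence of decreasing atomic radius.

Cs > Rb > Na > In > F

Atomic radius shrinks across a period as nuclear charge pulls the same shell inward, and grows down a group as new shells are added.
Here both period and group differ, so the two effects have to be weighed against each other.
In > F: relative to F, both the across-period and down-group shifts push In's atomic radius up.
Na > In: period and group pull opposite ways; the across-period shift dominates (155 vs 142 pm).
Rb > Na: Rb sits below Na in group 1, so the down-group effect alone puts Rb larger.
Cs > Rb: they share group 1; the group trend gives Cs the larger value.
For reference (pm): F 64, Na 155, Rb 210, In 142, Cs 232.
So from largest to smallest: Cs > Rb > Na > In > F.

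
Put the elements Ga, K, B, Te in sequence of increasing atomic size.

B is in period 2, group 13; K is in period 4, group 1; Ga is in period 4, group 13; Te is in period 5, group 16.
Radius decreases left→right (rising Z_eff, same n) and increases top→bottom (higher n).
Neither a single period nor a single group — weigh both effects.
Ga > B: they share group 13; the group trend gives Ga the larger value.
Te > Ga: the two effects oppose for this pair; the down-group effect wins (136 vs 124 pm).
K > Te: the two effects oppose for this pair; the across-period effect wins (196 vs 136 pm).
For reference (pm): B 85, K 196, Ga 124, Te 136.
So from smallest to largest: B < Ga < Te < K.

B < Ga < Te < K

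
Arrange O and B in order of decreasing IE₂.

The second ionization energy removes an electron from the +1 ion. For each element: O⁺ still has 5 valence electrons; B⁺ still has 2 valence electrons.
All are still removing valence electrons, so compare the +1 ions as you would atoms: IE_2 generally rises across a period (higher Z_eff) and falls down a group (larger shell), subject to the usual subshell exceptions.
Valence configurations: O⁺ [He]2s²2p³, B⁺ [He]2s².
The numbers (kJ/mol): O 3388, B 2427.
Putting it together, IE_2: B < O.

O, B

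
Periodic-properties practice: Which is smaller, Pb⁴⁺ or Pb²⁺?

Both ions have Z = 82 protons, but Pb⁴⁺ has lost more electrons, so its remaining electrons feel a larger effective nuclear charge per electron and are pulled in more tightly.
Higher positive charge → smaller ion, so Pb²⁺ > Pb⁴⁺.

Pb⁴⁺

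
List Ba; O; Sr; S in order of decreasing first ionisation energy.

O > S > Sr > Ba

O is in period 2, group 16; S is in period 3, group 16; Sr is in period 5, group 2; Ba is in period 6, group 2.
Removing the outermost electron gets harder across a period and easier down a group.
These span different periods and groups, so the two trends combine.
Sr > Ba: they share group 2; the group trend gives Sr the larger value.
S > Sr: relative to Sr, both the across-period and down-group shifts push S's first ionization energy up.
O > S: O sits above S in group 16, so the down-group effect alone puts O higher.
For reference (kJ/mol): O 1314, S 1000, Sr 550, Ba 503.
So from highest to lowest: O > S > Sr > Ba.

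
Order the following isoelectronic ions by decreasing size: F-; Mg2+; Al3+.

All of these have 10 electrons, so size is governed by nuclear charge alone: the more protons, the stronger the pull on the same electron cloud, and the smaller the ion.
Nuclear charges: Al3+ (Z=13), Mg2+ (Z=12), F- (Z=9).
Largest to smallest: F- > Mg2+ > Al3+.

F- > Mg2+ > Al3+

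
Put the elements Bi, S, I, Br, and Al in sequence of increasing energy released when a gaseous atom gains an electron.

Al < Bi < S < I < Br

Al is in period 3, group 13; S is in period 3, group 16; Br is in period 4, group 17; I is in period 5, group 17; Bi is in period 6, group 15.
Electron affinity generally becomes more exothermic across a period toward the halogens and less exothermic down a group.
These span different periods and groups, so the two trends combine.
Bi > Al: the two effects oppose for this pair; the across-period effect wins (91 vs 42 kJ/mol).
S > Bi: both effects reinforce here, so S is clearly the higher of the two.
I > S: the two effects oppose for this pair; the across-period effect wins (295 vs 200 kJ/mol).
Br > I: they share group 17; the group trend gives Br the larger value.
Approximate values (kJ/mol): Al 42, S 200, Br 325, I 295, Bi 91.
So from lowest to highest: Al < Bi < S < I < Br.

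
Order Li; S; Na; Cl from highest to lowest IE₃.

Li, Na, Cl, S

Consider each +2 ion: Li²⁺ is already 1 electron into the core; S²⁺ still has 4 valence electrons; Na²⁺ is already 1 electron into the core; Cl²⁺ still has 5 valence electrons.
Core electrons are held far more tightly than valence electrons, so Na and Li top the IE_3 order.
Valence configurations: S²⁺ [Ne]3s²3p², Cl²⁺ [Ne]3s²3p³.
The numbers (kJ/mol): Li 11815, S 3357, Na 6910, Cl 3822.
Putting it together, IE_3: S < Cl < Na < Li.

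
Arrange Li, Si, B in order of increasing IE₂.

Si, B, Li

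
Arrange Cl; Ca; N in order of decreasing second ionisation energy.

IE_2 is the cost of taking one more electron from the +1 cation: Cl⁺ still has 6 valence electrons; Ca⁺ still has 1 valence electron; N⁺ still has 4 valence electrons.
All are still removing valence electrons, so compare the +1 ions as you would atoms: IE_2 generally rises across a period (higher Z_eff) and falls down a group (larger shell), subject to the usual subshell exceptions.
Valence configurations: Cl⁺ [Ne]3s²3p⁴, Ca⁺ [Ar]4s¹, N⁺ [He]2s²2p².
Tabulated IE_2 (kJ/mol): Cl 2298, Ca 1145, N 2856.
Hence IE_2: Ca < Cl < N.

N > Cl > Ca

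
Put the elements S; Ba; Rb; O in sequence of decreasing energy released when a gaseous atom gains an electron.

S > O > Rb > Ba

O is in period 2, group 16; S is in period 3, group 16; Rb is in period 5, group 1; Ba is in period 6, group 2.
Electron affinity generally becomes more exothermic across a period toward the halogens and less exothermic down a group.
Here both period and group differ, so the two effects have to be weighed against each other.
Rb > Ba: the two effects oppose for this pair; the down-group effect wins (47 vs 14 kJ/mol).
O > Rb: both effects reinforce here, so O is clearly the higher of the two.
S > O: this pair runs against the simple trend — see the exception note.
Note the exception: S has a higher electron affinity than O, contrary to the simple trend — the compact 2p subshell of O repels the added electron more than S's larger 3p does.
Approximate values (kJ/mol): O 141, S 200, Rb 47, Ba 14.
So from highest to lowest: S > O > Rb > Ba.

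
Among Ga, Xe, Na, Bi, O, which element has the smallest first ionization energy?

O is in period 2, group 16; Na is in period 3, group 1; Ga is in period 4, group 13; Xe is in period 5, group 18; Bi is in period 6, group 15.
Across a period the outer electron is held more tightly (higher IE₁); down a group it sits in a higher shell, more shielded, and comes off more easily.
These span different periods and groups, so the two trends combine.
Ga > Na: period and group pull opposite ways; the across-period shift dominates (579 vs 496 kJ/mol).
Bi > Ga: the two effects oppose for this pair; the across-period effect wins (703 vs 579 kJ/mol).
Xe > Bi: relative to Bi, both the across-period and down-group shifts push Xe's first ionization energy up.
O > Xe: period and group pull opposite ways; the down-group shift dominates (1314 vs 1170 kJ/mol).
Approximate values (kJ/mol): O 1314, Na 496, Ga 579, Xe 1170, Bi 703.
The smallest first ionization energy among these belongs to Na.

Na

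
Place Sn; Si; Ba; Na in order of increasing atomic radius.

Si < Sn < Na < Ba

Na is in period 3, group 1; Si is in period 3, group 14; Sn is in period 5, group 14; Ba is in period 6, group 2.
Atomic radius shrinks across a period as nuclear charge pulls the same shell inward, and grows down a group as new shells are added.
Neither a single period nor a single group — weigh both effects.
Sn > Si: Sn sits below Si in group 14, so the down-group effect alone puts Sn larger.
Na > Sn: period and group pull opposite ways; the across-period shift dominates (155 vs 140 pm).
Ba > Na: period and group pull opposite ways; the down-group shift dominates (196 vs 155 pm).
Tabulated atomic radius (pm): Na 155, Si 116, Sn 140, Ba 196.
So from smallest to largest: Si < Sn < Na < Ba.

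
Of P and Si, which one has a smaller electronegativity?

Si is in period 3, group 14; P is in period 3, group 15.
Atoms toward the upper right of the periodic table pull bonding electrons most strongly.
All lie in period 3, so electronegativity increases left to right.
So Si has the smaller electronegativity (Si < P).

Si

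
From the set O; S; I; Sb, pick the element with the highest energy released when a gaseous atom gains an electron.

I

Atoms with high Z_eff and room in the valence shell (especially the halogens) have the most exothermic electron affinities.
Neither a single period nor a single group — weigh both effects.
O > Sb: relative to Sb, both the across-period and down-group shifts push O's electron affinity up.
S > O: this pair runs against the simple trend — see the exception note.
I > S: the two effects oppose for this pair; the across-period effect wins (295 vs 200 kJ/mol).
Note the exception: S has a higher electron affinity than O, contrary to the simple trend — the compact 2p subshell of O repels the added electron more than S's larger 3p does.
Tabulated electron affinity (kJ/mol): O 141, S 200, Sb 103, I 295.
The highest energy released when a gaseous atom gains an electron among these belongs to I.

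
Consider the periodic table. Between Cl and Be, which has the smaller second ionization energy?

Be

Consider each +1 ion: Cl⁺ still has 6 valence electrons; Be⁺ still has 1 valence electron.
All are still removing valence electrons, so compare the +1 ions as you would atoms: IE_2 generally rises across a period (higher Z_eff) and falls down a group (larger shell), subject to the usual subshell exceptions.
Valence configurations: Cl⁺ [Ne]3s²3p⁴, Be⁺ [He]2s¹.
Approximate IE_2 values (kJ/mol): Cl 2298, Be 1757.
Overall IE_2 order: Be < Cl.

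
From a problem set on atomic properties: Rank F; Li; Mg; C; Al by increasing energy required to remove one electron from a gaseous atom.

Li < Al < Mg < C < F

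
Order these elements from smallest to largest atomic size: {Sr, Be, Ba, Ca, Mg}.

Be is in period 2, group 2; Mg is in period 3, group 2; Ca is in period 4, group 2; Sr is in period 5, group 2; Ba is in period 6, group 2.
Across a period the added protons contract the valence shell; down a group each new principal shell makes the atom larger.
All are in group 2, so atomic radius increases down the group.
So from smallest to largest: Be < Mg < Ca < Sr < Ba.

Be, Mg, Ca, Sr, Ba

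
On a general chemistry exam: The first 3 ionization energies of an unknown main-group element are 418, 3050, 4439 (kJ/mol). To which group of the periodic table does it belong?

Group 1

Look for the largest jump between consecutive ionization energies: IE2/IE1 ≈ 7.3, far larger than any earlier ratio.
That jump marks the point where a core electron is being removed. So the atom has 1 valence electron.
A main-group element with 1 valence electron is in group 1.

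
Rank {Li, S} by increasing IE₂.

S < Li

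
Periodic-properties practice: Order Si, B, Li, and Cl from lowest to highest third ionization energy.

The third ionization energy removes an electron from the +2 ion. For each element: Si²⁺ still has 2 valence electrons; B²⁺ still has 1 valence electron; Li²⁺ is already 1 electron into the core; Cl²⁺ still has 5 valence electrons.
Pulling an electron out of a noble-gas core costs far more than removing a remaining valence electron, so Li sits at the high end of IE_3.
Valence configurations: Si²⁺ [Ne]3s², B²⁺ [He]2s¹, Cl²⁺ [Ne]3s²3p³.
Tabulated IE_3 (kJ/mol): Si 3232, B 3660, Li 11815, Cl 3822.
Hence IE_3: Si < B < Cl < Li.

Si < B < Cl < Li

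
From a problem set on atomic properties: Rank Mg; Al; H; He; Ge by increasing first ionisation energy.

Al < Mg < Ge < H < He

H is in period 1, group 1; He is in period 1, group 18; Mg is in period 3, group 2; Al is in period 3, group 13; Ge is in period 4, group 14.
First ionization energy rises across a period (greater Z_eff holds electrons more tightly) and falls down a group (valence electrons are farther from the nucleus).
Here both period and group differ, so the two effects have to be weighed against each other.
Mg > Al: this pair runs against the simple trend — see the exception note.
Ge > Mg: period and group pull opposite ways; the across-period shift dominates (762 vs 738 kJ/mol).
H > Ge: the two effects oppose for this pair; the down-group effect wins (1312 vs 762 kJ/mol).
He > H: He lies to the right of H in period 1, so the across-period effect alone puts He higher.
Note the exception: Mg has a higher first ionization energy than Al, contrary to the simple trend — Al's single 3p electron is easier to remove than one from Mg's filled 3s².
Tabulated first ionization energy (kJ/mol): H 1312, He 2372, Mg 738, Al 578, Ge 762.
So from lowest to highest: Al < Mg < Ge < H < He.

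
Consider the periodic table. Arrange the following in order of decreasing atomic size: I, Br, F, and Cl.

Across a period the added protons contract the valence shell; down a group each new principal shell makes the atom larger.
All are in group 17, so atomic radius increases down the group.
So from largest to smallest: I > Br > Cl > F.

I > Br > Cl > F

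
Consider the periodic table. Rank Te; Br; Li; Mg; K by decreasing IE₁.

IE₁ increases left→right with effective nuclear charge and decreases top→bottom as the valence shell moves farther out.
These span different periods and groups, so the two trends combine.
Li > K: Li sits above K in group 1, so the down-group effect alone puts Li higher.
Mg > Li: the two effects oppose for this pair; the across-period effect wins (738 vs 520 kJ/mol).
Te > Mg: period and group pull opposite ways; the across-period shift dominates (869 vs 738 kJ/mol).
Br > Te: relative to Te, both the across-period and down-group shifts push Br's first ionization energy up.
Tabulated first ionization energy (kJ/mol): Li 520, Mg 738, K 419, Br 1140, Te 869.
So from highest to lowest: Br > Te > Mg > Li > K.

Br, Te, Mg, Li, K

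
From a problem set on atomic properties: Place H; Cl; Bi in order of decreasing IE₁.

H, Cl, Bi

Removing the outermost electron gets harder across a period and easier down a group.
These span different periods and groups, so the two trends combine.
Cl > Bi: relative to Bi, both the across-period and down-group shifts push Cl's first ionization energy up.
H > Cl: period and group pull opposite ways; the down-group shift dominates (1312 vs 1251 kJ/mol).
Tabulated first ionization energy (kJ/mol): H 1312, Cl 1251, Bi 703.
So from highest to lowest: H > Cl > Bi.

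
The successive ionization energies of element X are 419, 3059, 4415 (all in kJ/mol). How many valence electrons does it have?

1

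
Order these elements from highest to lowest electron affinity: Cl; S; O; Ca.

O is in period 2, group 16; S is in period 3, group 16; Cl is in period 3, group 17; Ca is in period 4, group 2.
Electron affinity generally becomes more exothermic across a period toward the halogens and less exothermic down a group.
Here both period and group differ, so the two effects have to be weighed against each other.
O > Ca: relative to Ca, both the across-period and down-group shifts push O's electron affinity up.
S > O: this pair runs against the simple trend — see the exception note.
Cl > S: Cl lies to the right of S in period 3, so the across-period effect alone puts Cl higher.
Note the exception: S has a higher electron affinity than O, contrary to the simple trend — the compact 2p subshell of O repels the added electron more than S's larger 3p does.
For reference (kJ/mol): O 141, S 200, Cl 349, Ca 2.
So from highest to lowest: Cl > S > O > Ca.

Cl, S, O, Ca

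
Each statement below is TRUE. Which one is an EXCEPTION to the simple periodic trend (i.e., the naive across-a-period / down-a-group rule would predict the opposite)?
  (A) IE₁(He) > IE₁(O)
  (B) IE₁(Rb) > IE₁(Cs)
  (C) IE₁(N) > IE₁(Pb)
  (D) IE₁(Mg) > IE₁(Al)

(D)

The general trend: first ionisation energy increases across a period and decreases down a group.
(A) He (period 1, group 18) vs O (period 2, group 16): the stated order agrees with the simple trend.
(B) Rb (period 5, group 1) vs Cs (period 6, group 1): the stated order agrees with the simple trend.
(C) N (period 2, group 15) vs Pb (period 6, group 14): the stated order agrees with the simple trend.
(D) Mg (period 3, group 2) vs Al (period 3, group 13): the stated order contradicts the simple trend.
The exception is (D): Al's single 3p electron is easier to remove than one from Mg's filled 3s².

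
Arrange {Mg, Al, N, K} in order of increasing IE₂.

Mg < Al < N < K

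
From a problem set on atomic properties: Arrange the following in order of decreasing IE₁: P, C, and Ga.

C is in period 2, group 14; P is in period 3, group 15; Ga is in period 4, group 13.
Across a period the outer electron is held more tightly (higher IE₁); down a group it sits in a higher shell, more shielded, and comes off more easily.
These span different periods and groups, so the two trends combine.
P > Ga: relative to Ga, both the across-period and down-group shifts push P's first ionization energy up.
C > P: the two effects oppose for this pair; the down-group effect wins (1086 vs 1012 kJ/mol).
For reference (kJ/mol): C 1086, P 1012, Ga 579.
So from highest to lowest: C > P > Ga.

C > P > Ga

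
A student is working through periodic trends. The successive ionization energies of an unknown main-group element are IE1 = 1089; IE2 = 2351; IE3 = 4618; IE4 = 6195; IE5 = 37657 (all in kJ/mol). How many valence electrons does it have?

Look for the largest jump between consecutive ionization energies: IE5/IE4 ≈ 6.1, far larger than any earlier ratio.
That jump marks the point where a core electron is being removed. So the atom has 4 valence electrons.

4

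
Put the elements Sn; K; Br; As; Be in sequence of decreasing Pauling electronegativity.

Br > As > Sn > Be > K

Be is in period 2, group 2; K is in period 4, group 1; As is in period 4, group 15; Br is in period 4, group 17; Sn is in period 5, group 14.
Smaller atoms with higher effective nuclear charge are more electronegative.
Neither a single period nor a single group — weigh both effects.
Be > K: relative to K, both the across-period and down-group shifts push Be's electronegativity up.
Sn > Be: the two effects oppose for this pair; the across-period effect wins (1.96 vs 1.57).
As > Sn: relative to Sn, both the across-period and down-group shifts push As's electronegativity up.
Br > As: both are in period 4; the period trend gives Br the larger value.
Approximate values (Pauling): Be 1.57, K 0.82, As 2.18, Br 2.96, Sn 1.96.
So from highest to lowest: Br > As > Sn > Be > K.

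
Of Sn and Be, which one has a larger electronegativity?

Be is in period 2, group 2; Sn is in period 5, group 14.
Electronegativity increases across a period and decreases down a group, tracking effective nuclear charge and atomic size.
Here both period and group differ, so the two effects have to be weighed against each other.
Sn > Be: the two effects oppose for this pair; the across-period effect wins (1.96 vs 1.57).
For reference (Pauling): Be 1.57, Sn 1.96.
So Sn has the larger electronegativity (Sn > Be).

Sn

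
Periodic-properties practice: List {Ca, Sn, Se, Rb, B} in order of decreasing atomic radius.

Rb > Ca > Sn > Se > B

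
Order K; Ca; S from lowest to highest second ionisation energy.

Consider each +1 ion: K⁺ is the bare [Ar] core; Ca⁺ still has 1 valence electron; S⁺ still has 5 valence electrons.
Breaking into a closed-shell core is much more expensive than removing a leftover valence electron — K has the largest IE_2 here.
Valence configurations: Ca⁺ [Ar]4s¹, S⁺ [Ne]3s²3p³.
Approximate IE_2 values (kJ/mol): K 3052, Ca 1145, S 2252.
Overall IE_2 order: Ca < S < K.

Ca < S < K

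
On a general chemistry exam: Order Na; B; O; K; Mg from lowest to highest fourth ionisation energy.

K, O, Na, Mg, B

IE_4 is the cost of taking one more electron from the +3 cation: Na³⁺ is already 2 electrons into the core; B³⁺ is the bare [He] core; O³⁺ still has 3 valence electrons; K³⁺ is already 2 electrons into the core; Mg³⁺ is already 1 electron into the core.
Usually core removal costs more than valence removal, but here the competition is close: a tightly held n=2 valence electron can cost more to remove than an n=3 core electron, so the actual values have to decide it.
Tabulated IE_4 (kJ/mol): Na 9543, B 25026, O 7469, K 5877, Mg 10543.
Putting it together, IE_4: K < O < Na < Mg < B.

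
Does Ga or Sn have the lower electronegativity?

Ga is in period 4, group 13; Sn is in period 5, group 14.
Electronegativity increases across a period and decreases down a group, tracking effective nuclear charge and atomic size.
A diagonal step moves right (one effect) and down (the opposite effect) at once.
Sn > Ga: period and group pull opposite ways; the across-period shift dominates (1.96 vs 1.81).
For reference (Pauling): Ga 1.81, Sn 1.96.
So Ga has the lower electronegativity (Ga < Sn).

Ga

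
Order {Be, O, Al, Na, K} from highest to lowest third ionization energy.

Be > Na > O > K > Al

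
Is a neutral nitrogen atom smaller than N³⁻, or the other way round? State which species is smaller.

Forming N³⁻ adds 3 electrons to N. More electron–electron repulsion in the same shell, with unchanged nuclear charge, lets the cloud expand.
An anion is larger than its parent atom: N³⁻ > N.

N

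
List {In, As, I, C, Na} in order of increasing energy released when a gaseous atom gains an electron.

In, Na, As, C, I

C is in period 2, group 14; Na is in period 3, group 1; As is in period 4, group 15; In is in period 5, group 13; I is in period 5, group 17.
Electron affinity generally becomes more exothermic across a period toward the halogens and less exothermic down a group.
These span different periods and groups, so the two trends combine.
Na > In: period and group pull opposite ways; the down-group shift dominates (53 vs 29 kJ/mol).
As > Na: the two effects oppose for this pair; the across-period effect wins (78 vs 53 kJ/mol).
C > As: the two effects oppose for this pair; the down-group effect wins (122 vs 78 kJ/mol).
I > C: period and group pull opposite ways; the across-period shift dominates (295 vs 122 kJ/mol).
Approximate values (kJ/mol): C 122, Na 53, As 78, In 29, I 295.
So from lowest to highest: In < Na < As < C < I.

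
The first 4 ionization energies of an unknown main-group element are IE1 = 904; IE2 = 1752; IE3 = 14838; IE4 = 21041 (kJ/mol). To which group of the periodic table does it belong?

Look for the largest jump between consecutive ionization energies: IE3/IE2 ≈ 8.5, far larger than any earlier ratio.
That jump marks the point where a core electron is being removed. So the atom has 2 valence electrons.
A main-group element with 2 valence electrons is in group 2.

Group 2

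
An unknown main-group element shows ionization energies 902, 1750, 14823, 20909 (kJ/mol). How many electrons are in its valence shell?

2

Look for the largest jump between consecutive ionization energies: IE3/IE2 ≈ 8.5, far larger than any earlier ratio.
That jump marks the point where a core electron is being removed. So the atom has 2 valence electrons.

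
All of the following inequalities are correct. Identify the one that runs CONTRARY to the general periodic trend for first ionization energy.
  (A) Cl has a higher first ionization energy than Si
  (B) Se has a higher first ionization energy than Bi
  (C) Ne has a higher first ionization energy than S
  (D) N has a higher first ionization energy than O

The general trend: first ionization energy increases across a period and decreases down a group.
(A) Cl (period 3, group 17) vs Si (period 3, group 14): the stated order agrees with the simple trend.
(B) Se (period 4, group 16) vs Bi (period 6, group 15): the stated order agrees with the simple trend.
(C) Ne (period 2, group 18) vs S (period 3, group 16): the stated order agrees with the simple trend.
(D) N (period 2, group 15) vs O (period 2, group 16): the stated order contradicts the simple trend.
The exception is (D): pairing an electron in O's 2p⁴ costs repulsion energy, so O ionizes more easily than half-filled N (2p³).

(D)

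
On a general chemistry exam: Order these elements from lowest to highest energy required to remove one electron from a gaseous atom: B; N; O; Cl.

B is in period 2, group 13; N is in period 2, group 15; O is in period 2, group 16; Cl is in period 3, group 17.
First ionization energy rises across a period (greater Z_eff holds electrons more tightly) and falls down a group (valence electrons are farther from the nucleus).
Here both period and group differ, so the two effects have to be weighed against each other.
Cl > B: the two effects oppose for this pair; the across-period effect wins (1251 vs 801 kJ/mol).
O > Cl: the two effects oppose for this pair; the down-group effect wins (1314 vs 1251 kJ/mol).
N > O: this pair runs against the simple trend — see the exception note.
Note the exception: N has a higher first ionization energy than O, contrary to the simple trend — pairing an electron in O's 2p⁴ costs repulsion energy, so O ionizes more easily than half-filled N (2p³).
Tabulated first ionization energy (kJ/mol): B 801, N 1402, O 1314, Cl 1251.
So from lowest to highest: B < Cl < O < N.

B < Cl < O < N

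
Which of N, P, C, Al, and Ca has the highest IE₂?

N

After 1 electron has been removed, what remains? N⁺ still has 4 valence electrons; P⁺ still has 4 valence electrons; C⁺ still has 3 valence electrons; Al⁺ still has 2 valence electrons; Ca⁺ still has 1 valence electron.
All are still removing valence electrons, so compare the +1 ions as you would atoms: IE_2 generally rises across a period (higher Z_eff) and falls down a group (larger shell), subject to the usual subshell exceptions.
Valence configurations: N⁺ [He]2s²2p², P⁺ [Ne]3s²3p², C⁺ [He]2s²2p¹, Al⁺ [Ne]3s², Ca⁺ [Ar]4s¹.
Tabulated IE_2 (kJ/mol): N 2856, P 1907, C 2353, Al 1817, Ca 1145.
Overall IE_2 order: Ca < Al < P < C < N.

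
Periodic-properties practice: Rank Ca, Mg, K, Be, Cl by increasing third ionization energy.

After 2 electrons have been removed, what remains? Ca²⁺ is the bare [Ar] core; Mg²⁺ is the bare [Ne] core; K²⁺ is already 1 electron into the core; Be²⁺ is the bare [He] core; Cl²⁺ still has 5 valence electrons.
Pulling an electron out of a noble-gas core costs far more than removing a remaining valence electron, so K, Ca, Mg and Be sit at the high end of IE_3.
Tabulated IE_3 (kJ/mol): Ca 4912, Mg 7733, K 4420, Be 14849, Cl 3822.
So the third ionization energies run Cl < K < Ca < Mg < Be.

Cl < K < Ca < Mg < Be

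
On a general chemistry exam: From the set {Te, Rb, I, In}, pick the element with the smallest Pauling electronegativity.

Rb

Rb is in period 5, group 1; In is in period 5, group 13; Te is in period 5, group 16; I is in period 5, group 17.
Electronegativity increases across a period and decreases down a group, tracking effective nuclear charge and atomic size.
All lie in period 5, so electronegativity increases left to right.
The smallest Pauling electronegativity among these belongs to Rb.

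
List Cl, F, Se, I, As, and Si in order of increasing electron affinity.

Electron affinity generally becomes more exothermic across a period toward the halogens and less exothermic down a group.
Neither a single period nor a single group — weigh both effects.
Si > As: period and group pull opposite ways; the down-group shift dominates (134 vs 78 kJ/mol).
Se > Si: period and group pull opposite ways; the across-period shift dominates (195 vs 134 kJ/mol).
I > Se: the two effects oppose for this pair; the across-period effect wins (295 vs 195 kJ/mol).
F > I: F sits above I in group 17, so the down-group effect alone puts F higher.
Cl > F: this pair runs against the simple trend — see the exception note.
Note the exception: Cl has a higher electron affinity than F, contrary to the simple trend — F's small 2p subshell makes the incoming electron feel strong e⁻–e⁻ repulsion, so Cl actually releases more energy on gaining an electron.
Approximate values (kJ/mol): F 328, Si 134, Cl 349, As 78, Se 195, I 295.
So from lowest to highest: As < Si < Se < I < F < Cl.

As < Si < Se < I < F < Cl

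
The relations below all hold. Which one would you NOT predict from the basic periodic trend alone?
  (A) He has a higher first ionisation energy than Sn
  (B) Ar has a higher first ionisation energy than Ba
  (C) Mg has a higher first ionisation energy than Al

The general trend: first ionisation energy increases across a period and decreases down a group.
(A) He (period 1, group 18) vs Sn (period 5, group 14): the stated order agrees with the simple trend.
(B) Ar (period 3, group 18) vs Ba (period 6, group 2): the stated order agrees with the simple trend.
(C) Mg (period 3, group 2) vs Al (period 3, group 13): the stated order contradicts the simple trend.
The exception is (C): Al's single 3p electron is easier to remove than one from Mg's filled 3s².

(C)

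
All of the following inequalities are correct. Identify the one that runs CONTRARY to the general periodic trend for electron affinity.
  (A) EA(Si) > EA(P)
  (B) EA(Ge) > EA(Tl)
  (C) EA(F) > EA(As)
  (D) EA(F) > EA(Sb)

(A)

The general trend: electron affinity increases across a period and decreases down a group.
(A) Si (period 3, group 14) vs P (period 3, group 15): the stated order contradicts the simple trend.
(B) Ge (period 4, group 14) vs Tl (period 6, group 13): the stated order agrees with the simple trend.
(C) F (period 2, group 17) vs As (period 4, group 15): the stated order agrees with the simple trend.
(D) F (period 2, group 17) vs Sb (period 5, group 15): the stated order agrees with the simple trend.
The exception is (A): adding an electron to P's half-filled 3p³ is unfavourable, so Si (3p²) has the more exothermic EA.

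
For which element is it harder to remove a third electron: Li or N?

Li

The third ionization energy removes an electron from the +2 ion. For each element: Li²⁺ is already 1 electron into the core; N²⁺ still has 3 valence electrons.
Breaking into a closed-shell core is much more expensive than removing a leftover valence electron — Li has the largest IE_3 here.
The numbers (kJ/mol): Li 11815, N 4578.
Putting it together, IE_3: N < Li.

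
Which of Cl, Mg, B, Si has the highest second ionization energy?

B

IE_2 is the cost of taking one more electron from the +1 cation: Cl⁺ still has 6 valence electrons; Mg⁺ still has 1 valence electron; B⁺ still has 2 valence electrons; Si⁺ still has 3 valence electrons.
All are still removing valence electrons, so compare the +1 ions as you would atoms: IE_2 generally rises across a period (higher Z_eff) and falls down a group (larger shell), subject to the usual subshell exceptions.
Valence configurations: Cl⁺ [Ne]3s²3p⁴, Mg⁺ [Ne]3s¹, B⁺ [He]2s², Si⁺ [Ne]3s²3p¹.
The numbers (kJ/mol): Cl 2298, Mg 1451, B 2427, Si 1577.
Hence IE_2: Mg < Si < Cl < B.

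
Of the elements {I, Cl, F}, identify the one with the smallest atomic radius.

F is in period 2, group 17; Cl is in period 3, group 17; I is in period 5, group 17.
Atomic radius shrinks across a period as nuclear charge pulls the same shell inward, and grows down a group as new shells are added.
All are in group 17, so atomic radius increases down the group.
The smallest atomic radius among these belongs to F.

F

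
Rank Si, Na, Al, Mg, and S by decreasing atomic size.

Moving right in a period, electrons are added to the same shell under a stronger nuclear pull, so atoms get smaller; moving down, a new shell is opened and atoms get larger.
All lie in period 3, so atomic radius increases right to left.
So from largest to smallest: Na > Mg > Al > Si > S.

Na, Mg, Al, Si, S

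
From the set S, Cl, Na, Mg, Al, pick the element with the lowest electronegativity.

Na

Na is in period 3, group 1; Mg is in period 3, group 2; Al is in period 3, group 13; S is in period 3, group 16; Cl is in period 3, group 17.
EN rises left→right (higher Z_eff, smaller atoms) and falls top→bottom (larger, more shielded atoms).
All lie in period 3, so electronegativity increases left to right.
The lowest electronegativity among these belongs to Na.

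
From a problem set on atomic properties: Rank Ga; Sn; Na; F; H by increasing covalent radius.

H is in period 1, group 1; F is in period 2, group 17; Na is in period 3, group 1; Ga is in period 4, group 13; Sn is in period 5, group 14.
Across a period the added protons contract the valence shell; down a group each new principal shell makes the atom larger.
These span different periods and groups, so the two trends combine.
F > H: the two effects oppose for this pair; the down-group effect wins (64 vs 32 pm).
Ga > F: relative to F, both the across-period and down-group shifts push Ga's atomic radius up.
Sn > Ga: period and group pull opposite ways; the down-group shift dominates (140 vs 124 pm).
Na > Sn: period and group pull opposite ways; the across-period shift dominates (155 vs 140 pm).
For reference (pm): H 32, F 64, Na 155, Ga 124, Sn 140.
So from smallest to largest: H < F < Ga < Sn < Na.

H < F < Ga < Sn < Na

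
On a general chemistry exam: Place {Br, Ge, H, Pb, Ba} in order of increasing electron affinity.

Ba < Pb < H < Ge < Br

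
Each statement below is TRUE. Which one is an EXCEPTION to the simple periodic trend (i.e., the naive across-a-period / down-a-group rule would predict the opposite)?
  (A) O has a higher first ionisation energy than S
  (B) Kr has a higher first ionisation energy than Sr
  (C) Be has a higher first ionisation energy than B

(C)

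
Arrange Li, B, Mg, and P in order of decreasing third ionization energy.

The third ionization energy removes an electron from the +2 ion. For each element: Li²⁺ is already 1 electron into the core; B²⁺ still has 1 valence electron; Mg²⁺ is the bare [Ne] core; P²⁺ still has 3 valence electrons.
Core electrons are held far more tightly than valence electrons, so Mg and Li top the IE_3 order.
Valence configurations: B²⁺ [He]2s¹, P²⁺ [Ne]3s²3p¹.
Approximate IE_3 values (kJ/mol): Li 11815, B 3660, Mg 7733, P 2914.
Putting it together, IE_3: P < B < Mg < Li.

Li > Mg > B > P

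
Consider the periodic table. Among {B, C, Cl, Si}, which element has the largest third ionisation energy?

C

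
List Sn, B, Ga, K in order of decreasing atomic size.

K > Sn > Ga > B

Moving right in a period, electrons are added to the same shell under a stronger nuclear pull, so atoms get smaller; moving down, a new shell is opened and atoms get larger.
Neither a single period nor a single group — weigh both effects.
Ga > B: they share group 13; the group trend gives Ga the larger value.
Sn > Ga: period and group pull opposite ways; the down-group shift dominates (140 vs 124 pm).
K > Sn: the two effects oppose for this pair; the across-period effect wins (196 vs 140 pm).
For reference (pm): B 85, K 196, Ga 124, Sn 140.
So from largest to smallest: K > Sn > Ga > B.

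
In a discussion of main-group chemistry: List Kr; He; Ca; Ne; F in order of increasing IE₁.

He is in period 1, group 18; F is in period 2, group 17; Ne is in period 2, group 18; Ca is in period 4, group 2; Kr is in period 4, group 18.
Across a period the outer electron is held more tightly (higher IE₁); down a group it sits in a higher shell, more shielded, and comes off more easily.
Here both period and group differ, so the two effects have to be weighed against each other.
Kr > Ca: both are in period 4; the period trend gives Kr the larger value.
F > Kr: the two effects oppose for this pair; the down-group effect wins (1681 vs 1351 kJ/mol).
Ne > F: both are in period 2; the period trend gives Ne the larger value.
He > Ne: He sits above Ne in group 18, so the down-group effect alone puts He higher.
For reference (kJ/mol): He 2372, F 1681, Ne 2081, Ca 590, Kr 1351.
So from lowest to highest: Ca < Kr < F < Ne < He.

Ca < Kr < F < Ne < He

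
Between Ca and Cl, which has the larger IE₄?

After 3 electrons have been removed, what remains? Ca³⁺ is already 1 electron into the core; Cl³⁺ still has 4 valence electrons.
Pulling an electron out of a noble-gas core costs far more than removing a remaining valence electron, so Ca sits at the high end of IE_4.
The numbers (kJ/mol): Ca 6491, Cl 5159.
So the fourth ionization energies run Cl < Ca.

Ca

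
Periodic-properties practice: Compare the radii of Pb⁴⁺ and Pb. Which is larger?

Forming Pb⁴⁺ removes 4 electrons from Pb. Fewer electrons for the same nuclear charge means less shielding and a higher Z_eff on the remaining electrons.
A cation is smaller than its parent atom: Pb⁴⁺ < Pb.

Pb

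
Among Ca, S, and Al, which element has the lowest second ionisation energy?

Consider each +1 ion: Ca⁺ still has 1 valence electron; S⁺ still has 5 valence electrons; Al⁺ still has 2 valence electrons.
All are still removing valence electrons, so compare the +1 ions as you would atoms: IE_2 generally rises across a period (higher Z_eff) and falls down a group (larger shell), subject to the usual subshell exceptions.
Valence configurations: Ca⁺ [Ar]4s¹, S⁺ [Ne]3s²3p³, Al⁺ [Ne]3s².
The numbers (kJ/mol): Ca 1145, S 2252, Al 1817.
Putting it together, IE_2: Ca < Al < S.

Ca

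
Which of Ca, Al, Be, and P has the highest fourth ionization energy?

Be

After 3 electrons have been removed, what remains? Ca³⁺ is already 1 electron into the core; Al³⁺ is the bare [Ne] core; Be³⁺ is already 1 electron into the core; P³⁺ still has 2 valence electrons.
Core electrons are held far more tightly than valence electrons, so Ca, Al and Be top the IE_4 order.
Approximate IE_4 values (kJ/mol): Ca 6491, Al 11577, Be 21007, P 4964.
Putting it together, IE_4: P < Ca < Al < Be.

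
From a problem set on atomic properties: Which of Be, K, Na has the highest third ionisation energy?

After 2 electrons have been removed, what remains? Be²⁺ is the bare [He] core; K²⁺ is already 1 electron into the core; Na²⁺ is already 1 electron into the core.
All of these are removing an electron from a noble-gas core or deeper; the smaller core (lower principal quantum number) is held far more tightly, and within a period the higher nuclear charge binds the same core more tightly.
Tabulated IE_3 (kJ/mol): Be 14849, K 4420, Na 6910.
So the third ionization energies run K < Na < Be.

Be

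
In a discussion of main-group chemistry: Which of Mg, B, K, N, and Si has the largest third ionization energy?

IE_3 is the cost of taking one more electron from the +2 cation: Mg²⁺ is the bare [Ne] core; B²⁺ still has 1 valence electron; K²⁺ is already 1 electron into the core; N²⁺ still has 3 valence electrons; Si²⁺ still has 2 valence electrons.
Usually core removal costs more than valence removal, but here the competition is close: a tightly held n=2 valence electron can cost more to remove than an n=3 core electron, so the actual values have to decide it.
Valence configurations: B²⁺ [He]2s¹, N²⁺ [He]2s²2p¹, Si²⁺ [Ne]3s².
The numbers (kJ/mol): Mg 7733, B 3660, K 4420, N 4578, Si 3232.
Overall IE_3 order: Si < B < K < N < Mg.

Mg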